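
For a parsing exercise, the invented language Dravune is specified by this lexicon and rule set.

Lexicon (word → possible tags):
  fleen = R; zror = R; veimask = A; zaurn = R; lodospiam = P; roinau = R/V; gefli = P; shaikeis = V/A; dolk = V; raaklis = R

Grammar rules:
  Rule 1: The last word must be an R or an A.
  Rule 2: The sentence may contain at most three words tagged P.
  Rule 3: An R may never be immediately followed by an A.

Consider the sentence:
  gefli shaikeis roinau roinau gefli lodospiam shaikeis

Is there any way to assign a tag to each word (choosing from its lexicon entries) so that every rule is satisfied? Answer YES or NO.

YES

Candidates per position — 1:gefli {P}; 2:shaikeis {V,A}; 3:roinau {R,V}; 4:roinau {R,V}; 5:gefli {P}; 6:lodospiam {P}; 7:shaikeis {V,A}.
One satisfying assignment: P V V V P P A.
Checking: rule 1 satisfied; rule 2 satisfied; rule 3 satisfied.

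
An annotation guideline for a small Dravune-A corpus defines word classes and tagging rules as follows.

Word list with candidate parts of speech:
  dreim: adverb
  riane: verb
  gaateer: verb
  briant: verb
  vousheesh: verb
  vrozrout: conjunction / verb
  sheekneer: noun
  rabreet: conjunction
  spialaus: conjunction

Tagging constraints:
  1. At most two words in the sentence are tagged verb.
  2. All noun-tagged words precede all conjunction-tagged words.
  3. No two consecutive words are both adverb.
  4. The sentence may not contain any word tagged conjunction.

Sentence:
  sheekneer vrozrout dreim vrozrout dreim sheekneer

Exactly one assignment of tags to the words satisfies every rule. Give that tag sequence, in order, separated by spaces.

noun verb adverb verb adverb noun

Candidates per position — 1:sheekneer {noun}; 2:vrozrout {conjunction,verb}; 3:dreim {adverb}; 4:vrozrout {conjunction,verb}; 5:dreim {adverb}; 6:sheekneer {noun}.
At position 2, choosing conjunction makes rule 2 impossible to satisfy; hence verb.
At position 4, choosing conjunction makes rule 2 impossible to satisfy; hence verb.
The only consistent sequence is: noun verb adverb verb adverb noun.
Verifying each rule — rule 1 holds; rule 2 holds; rule 3 holds; rule 4 holds.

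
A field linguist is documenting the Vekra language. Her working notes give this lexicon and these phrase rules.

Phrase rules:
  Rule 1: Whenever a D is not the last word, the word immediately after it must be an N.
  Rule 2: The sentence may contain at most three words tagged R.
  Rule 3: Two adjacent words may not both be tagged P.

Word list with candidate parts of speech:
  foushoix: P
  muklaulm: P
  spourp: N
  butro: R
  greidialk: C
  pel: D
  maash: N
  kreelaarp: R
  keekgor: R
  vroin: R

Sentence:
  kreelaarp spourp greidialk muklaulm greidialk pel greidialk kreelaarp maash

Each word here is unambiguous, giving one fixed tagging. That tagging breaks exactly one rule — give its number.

1

Fixed tagging: R N C P C D C R N.
Rule check: R1 violated, R2 holds, R3 holds.
Only rule 1 fails.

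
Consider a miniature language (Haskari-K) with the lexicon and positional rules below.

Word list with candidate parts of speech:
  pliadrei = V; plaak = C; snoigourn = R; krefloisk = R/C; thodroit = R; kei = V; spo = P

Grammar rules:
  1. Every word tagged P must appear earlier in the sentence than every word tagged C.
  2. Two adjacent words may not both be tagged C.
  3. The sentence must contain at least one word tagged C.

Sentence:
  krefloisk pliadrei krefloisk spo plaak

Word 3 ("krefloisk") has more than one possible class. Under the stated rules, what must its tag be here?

R

Candidates per position — 1:krefloisk {R,C}; 2:pliadrei {V}; 3:krefloisk {R,C}; 4:spo {P}; 5:plaak {C}.
If word 1 were C, no tagging could satisfy rule 1; so word 1 is R.
If word 3 were C, no tagging could satisfy rule 1; so word 3 is R.
That leaves exactly one tagging: R V R P C.
Rule-by-rule: rule 1 satisfied; rule 2 satisfied; rule 3 satisfied.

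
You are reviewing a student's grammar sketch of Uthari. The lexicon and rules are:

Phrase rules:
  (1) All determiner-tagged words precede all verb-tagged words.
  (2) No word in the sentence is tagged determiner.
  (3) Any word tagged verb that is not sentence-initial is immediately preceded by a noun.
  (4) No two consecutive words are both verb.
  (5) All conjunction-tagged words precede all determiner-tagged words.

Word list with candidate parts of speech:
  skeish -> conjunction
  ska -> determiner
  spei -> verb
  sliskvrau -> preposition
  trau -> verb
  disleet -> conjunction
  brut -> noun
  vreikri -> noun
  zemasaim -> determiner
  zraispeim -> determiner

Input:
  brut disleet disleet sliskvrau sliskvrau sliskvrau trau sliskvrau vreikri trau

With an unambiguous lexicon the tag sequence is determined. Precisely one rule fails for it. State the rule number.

3

Fixed tagging: noun conjunction conjunction preposition preposition preposition verb preposition noun verb.
Applying the rules: R1 holds, R2 holds, R3 violated, R4 holds, R5 holds.
Only rule 3 fails.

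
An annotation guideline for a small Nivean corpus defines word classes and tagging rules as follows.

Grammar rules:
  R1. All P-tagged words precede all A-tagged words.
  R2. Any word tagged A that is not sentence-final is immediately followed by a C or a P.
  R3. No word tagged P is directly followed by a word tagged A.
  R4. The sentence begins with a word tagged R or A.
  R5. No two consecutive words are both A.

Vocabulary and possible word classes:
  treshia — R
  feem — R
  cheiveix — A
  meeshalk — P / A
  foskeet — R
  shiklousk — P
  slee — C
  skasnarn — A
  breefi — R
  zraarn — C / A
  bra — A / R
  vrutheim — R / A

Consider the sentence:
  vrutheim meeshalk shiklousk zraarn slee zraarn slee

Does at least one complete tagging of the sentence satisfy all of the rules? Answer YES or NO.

Candidates per position — 1:vrutheim {R,A}; 2:meeshalk {P,A}; 3:shiklousk {P}; 4:zraarn {C,A}; 5:slee {C}; 6:zraarn {C,A}; 7:slee {C}.
One satisfying assignment: R P P C C C C.
Check: rule 1 ✓; rule 2 ✓; rule 3 ✓; rule 4 ✓; rule 5 ✓.

YES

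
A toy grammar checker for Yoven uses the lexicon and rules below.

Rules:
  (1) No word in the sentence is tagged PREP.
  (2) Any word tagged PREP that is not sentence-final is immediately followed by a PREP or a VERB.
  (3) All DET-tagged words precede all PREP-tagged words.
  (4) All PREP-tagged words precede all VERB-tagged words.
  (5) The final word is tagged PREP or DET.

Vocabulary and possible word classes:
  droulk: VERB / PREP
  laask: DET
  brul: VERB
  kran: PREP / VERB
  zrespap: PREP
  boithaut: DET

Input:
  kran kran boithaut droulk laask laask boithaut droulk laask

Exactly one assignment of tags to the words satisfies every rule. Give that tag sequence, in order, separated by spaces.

VERB VERB DET VERB DET DET DET VERB DET

Candidates per position — 1:kran {PREP,VERB}; 2:kran {PREP,VERB}; 3:boithaut {DET}; 4:droulk {VERB,PREP}; 5:laask {DET}; 6:laask {DET}; 7:boithaut {DET}; 8:droulk {VERB,PREP}; 9:laask {DET}.
Position 1: tagging it PREP would leave rule 1 unsatisfiable, so it must be VERB.
Position 2: tagging it PREP would leave rule 1 unsatisfiable, so it must be VERB.
Position 4: tagging it PREP would leave rule 1 unsatisfiable, so it must be VERB.
Position 8: tagging it PREP would leave rule 1 unsatisfiable, so it must be VERB.
The unique satisfying tagging is: VERB VERB DET VERB DET DET DET VERB DET.
Verifying each rule — rule 1 holds; rule 2 holds; rule 3 holds; rule 4 holds; rule 5 holds.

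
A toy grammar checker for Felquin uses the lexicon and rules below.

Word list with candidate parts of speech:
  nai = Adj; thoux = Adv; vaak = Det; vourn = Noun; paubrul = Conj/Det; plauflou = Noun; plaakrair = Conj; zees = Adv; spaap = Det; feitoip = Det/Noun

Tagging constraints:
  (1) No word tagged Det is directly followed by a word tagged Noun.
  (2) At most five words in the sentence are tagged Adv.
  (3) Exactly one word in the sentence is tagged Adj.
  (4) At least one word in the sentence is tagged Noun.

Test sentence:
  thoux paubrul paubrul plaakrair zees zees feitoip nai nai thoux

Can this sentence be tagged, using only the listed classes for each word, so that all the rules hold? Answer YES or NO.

NO

Candidates per position — 1:thoux {Adv}; 2:paubrul {Conj,Det}; 3:paubrul {Conj,Det}; 4:plaakrair {Conj}; 5:zees {Adv}; 6:zees {Adv}; 7:feitoip {Det,Noun}; 8:nai {Adj}; 9:nai {Adj}; 10:thoux {Adv}.
Rule 3 cannot be satisfied by any choice of tags from the lexicon.
So there is no consistent tagging.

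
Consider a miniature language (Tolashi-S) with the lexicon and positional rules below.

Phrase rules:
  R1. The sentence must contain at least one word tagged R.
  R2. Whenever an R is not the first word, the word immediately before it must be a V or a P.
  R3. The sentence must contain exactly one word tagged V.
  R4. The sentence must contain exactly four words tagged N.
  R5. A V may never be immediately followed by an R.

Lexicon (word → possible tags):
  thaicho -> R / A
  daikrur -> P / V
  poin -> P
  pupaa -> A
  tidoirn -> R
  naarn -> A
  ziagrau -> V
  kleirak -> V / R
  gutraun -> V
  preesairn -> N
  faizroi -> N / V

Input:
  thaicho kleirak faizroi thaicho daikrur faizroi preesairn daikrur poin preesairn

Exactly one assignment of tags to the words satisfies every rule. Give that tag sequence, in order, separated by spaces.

Candidates per position — 1:thaicho {R,A}; 2:kleirak {V,R}; 3:faizroi {N,V}; 4:thaicho {R,A}; 5:daikrur {P,V}; 6:faizroi {N,V}; 7:preesairn {N}; 8:daikrur {P,V}; 9:poin {P}; 10:preesairn {N}.
At position 2, choosing R makes rule 2 impossible to satisfy; hence V.
At position 3, choosing V makes rule 3 impossible to satisfy; hence N.
At position 4, choosing R makes rule 2 impossible to satisfy; hence A.
At position 5, choosing V makes rule 3 impossible to satisfy; hence P.
At position 6, choosing V makes rule 3 impossible to satisfy; hence N.
At position 8, choosing V makes rule 3 impossible to satisfy; hence P.
At position 1, choosing A makes rule 1 impossible to satisfy; hence R.
That leaves exactly one tagging: R V N A P N N P P N.
Check: rule 1 satisfied; rule 2 satisfied; rule 3 satisfied; rule 4 satisfied; rule 5 satisfied.

R V N A P N N P P N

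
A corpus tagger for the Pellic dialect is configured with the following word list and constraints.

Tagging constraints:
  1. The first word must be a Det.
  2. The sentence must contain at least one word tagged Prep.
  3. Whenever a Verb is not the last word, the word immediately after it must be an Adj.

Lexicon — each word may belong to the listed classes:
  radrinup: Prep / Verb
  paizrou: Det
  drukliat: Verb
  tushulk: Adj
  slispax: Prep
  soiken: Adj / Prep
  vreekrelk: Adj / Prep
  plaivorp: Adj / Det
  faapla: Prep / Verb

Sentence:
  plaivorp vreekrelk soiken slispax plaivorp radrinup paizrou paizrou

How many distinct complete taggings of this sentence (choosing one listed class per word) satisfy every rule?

8

Candidates per position — 1:plaivorp {Adj,Det}; 2:vreekrelk {Adj,Prep}; 3:soiken {Adj,Prep}; 4:slispax {Prep}; 5:plaivorp {Adj,Det}; 6:radrinup {Prep,Verb}; 7:paizrou {Det}; 8:paizrou {Det}.
There are 32 candidate sequences in total.
Checking each against the rules leaves 8 sequences.
Count = 8.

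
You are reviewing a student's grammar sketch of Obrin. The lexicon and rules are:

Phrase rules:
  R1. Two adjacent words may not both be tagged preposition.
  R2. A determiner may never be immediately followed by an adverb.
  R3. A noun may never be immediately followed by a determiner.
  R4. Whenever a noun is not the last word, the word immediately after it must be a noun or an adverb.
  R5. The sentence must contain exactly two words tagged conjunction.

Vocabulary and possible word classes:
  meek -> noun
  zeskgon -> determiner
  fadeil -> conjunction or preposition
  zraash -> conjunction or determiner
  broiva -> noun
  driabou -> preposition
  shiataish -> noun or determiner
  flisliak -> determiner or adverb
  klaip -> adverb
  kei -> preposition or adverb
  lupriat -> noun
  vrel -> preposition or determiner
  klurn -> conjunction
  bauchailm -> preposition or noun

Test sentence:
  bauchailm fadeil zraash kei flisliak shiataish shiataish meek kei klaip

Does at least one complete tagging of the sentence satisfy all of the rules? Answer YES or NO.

Candidates per position — 1:bauchailm {preposition,noun}; 2:fadeil {conjunction,preposition}; 3:zraash {conjunction,determiner}; 4:kei {preposition,adverb}; 5:flisliak {determiner,adverb}; 6:shiataish {noun,determiner}; 7:shiataish {noun,determiner}; 8:meek {noun}; 9:kei {preposition,adverb}; 10:klaip {adverb}.
One satisfying assignment: preposition conjunction conjunction preposition adverb noun noun noun adverb adverb.
Rule-by-rule: rule 1 holds; rule 2 holds; rule 3 holds; rule 4 holds; rule 5 holds.

YES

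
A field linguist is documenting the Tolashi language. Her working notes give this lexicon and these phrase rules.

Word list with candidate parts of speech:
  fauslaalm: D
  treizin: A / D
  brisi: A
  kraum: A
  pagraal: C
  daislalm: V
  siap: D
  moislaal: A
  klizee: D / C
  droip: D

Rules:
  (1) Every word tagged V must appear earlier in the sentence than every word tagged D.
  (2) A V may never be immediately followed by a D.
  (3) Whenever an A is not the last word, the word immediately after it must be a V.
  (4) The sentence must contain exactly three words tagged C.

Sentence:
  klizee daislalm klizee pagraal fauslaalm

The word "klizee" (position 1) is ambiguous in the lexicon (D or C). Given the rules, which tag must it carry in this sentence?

Candidates per position — 1:klizee {D,C}; 2:daislalm {V}; 3:klizee {D,C}; 4:pagraal {C}; 5:fauslaalm {D}.
Position 1: tagging it D would leave rule 1 unsatisfiable, so it must be C.
Position 3: tagging it D would leave rule 2 unsatisfiable, so it must be C.
So the tagging must be: C V C C D.
Verifying each rule — rule 1 ok; rule 2 ok; rule 3 ok; rule 4 ok.

C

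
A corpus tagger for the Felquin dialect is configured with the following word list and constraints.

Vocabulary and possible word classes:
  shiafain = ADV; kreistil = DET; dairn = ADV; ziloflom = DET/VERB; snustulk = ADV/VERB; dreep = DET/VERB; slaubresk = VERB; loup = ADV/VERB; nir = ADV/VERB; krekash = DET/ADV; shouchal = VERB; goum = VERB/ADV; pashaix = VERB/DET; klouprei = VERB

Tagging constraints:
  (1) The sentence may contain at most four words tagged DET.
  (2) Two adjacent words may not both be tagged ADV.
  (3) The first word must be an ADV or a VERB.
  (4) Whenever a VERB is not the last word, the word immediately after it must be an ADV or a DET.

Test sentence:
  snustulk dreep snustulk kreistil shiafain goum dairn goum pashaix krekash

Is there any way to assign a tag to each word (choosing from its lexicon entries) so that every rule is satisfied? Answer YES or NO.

Candidates per position — 1:snustulk {ADV,VERB}; 2:dreep {DET,VERB}; 3:snustulk {ADV,VERB}; 4:kreistil {DET}; 5:shiafain {ADV}; 6:goum {VERB,ADV}; 7:dairn {ADV}; 8:goum {VERB,ADV}; 9:pashaix {VERB,DET}; 10:krekash {DET,ADV}.
One satisfying assignment: ADV VERB ADV DET ADV VERB ADV VERB DET ADV.
Verifying each rule — rule 1 ✓; rule 2 ✓; rule 3 ✓; rule 4 ✓.

YES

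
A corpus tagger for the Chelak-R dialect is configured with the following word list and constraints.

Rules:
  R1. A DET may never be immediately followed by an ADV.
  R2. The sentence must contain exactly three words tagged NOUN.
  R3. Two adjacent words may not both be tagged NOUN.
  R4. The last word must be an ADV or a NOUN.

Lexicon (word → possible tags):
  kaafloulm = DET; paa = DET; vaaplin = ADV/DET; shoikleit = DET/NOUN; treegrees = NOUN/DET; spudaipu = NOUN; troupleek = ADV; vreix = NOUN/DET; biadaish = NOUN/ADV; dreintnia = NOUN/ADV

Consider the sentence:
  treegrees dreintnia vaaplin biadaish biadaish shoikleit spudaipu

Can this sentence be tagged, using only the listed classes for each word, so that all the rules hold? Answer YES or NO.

Candidates per position — 1:treegrees {NOUN,DET}; 2:dreintnia {NOUN,ADV}; 3:vaaplin {ADV,DET}; 4:biadaish {NOUN,ADV}; 5:biadaish {NOUN,ADV}; 6:shoikleit {DET,NOUN}; 7:spudaipu {NOUN}.
One satisfying assignment: NOUN ADV DET NOUN ADV DET NOUN.
Verifying each rule — rule 1 satisfied; rule 2 satisfied; rule 3 satisfied; rule 4 satisfied.

YES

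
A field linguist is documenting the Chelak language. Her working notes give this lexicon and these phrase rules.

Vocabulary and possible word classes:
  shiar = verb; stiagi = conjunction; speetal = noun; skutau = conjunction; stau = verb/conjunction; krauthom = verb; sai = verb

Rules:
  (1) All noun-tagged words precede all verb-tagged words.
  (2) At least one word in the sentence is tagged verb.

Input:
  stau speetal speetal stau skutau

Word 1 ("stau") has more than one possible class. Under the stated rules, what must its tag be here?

conjunction

Candidates per position — 1:stau {verb,conjunction}; 2:speetal {noun}; 3:speetal {noun}; 4:stau {verb,conjunction}; 5:skutau {conjunction}.
Position 1: verb is ruled out by rule 1; that leaves conjunction.
Position 4: conjunction is ruled out by rule 2; that leaves verb.
That leaves exactly one tagging: conjunction noun noun verb conjunction.
Check: rule 1 satisfied; rule 2 satisfied.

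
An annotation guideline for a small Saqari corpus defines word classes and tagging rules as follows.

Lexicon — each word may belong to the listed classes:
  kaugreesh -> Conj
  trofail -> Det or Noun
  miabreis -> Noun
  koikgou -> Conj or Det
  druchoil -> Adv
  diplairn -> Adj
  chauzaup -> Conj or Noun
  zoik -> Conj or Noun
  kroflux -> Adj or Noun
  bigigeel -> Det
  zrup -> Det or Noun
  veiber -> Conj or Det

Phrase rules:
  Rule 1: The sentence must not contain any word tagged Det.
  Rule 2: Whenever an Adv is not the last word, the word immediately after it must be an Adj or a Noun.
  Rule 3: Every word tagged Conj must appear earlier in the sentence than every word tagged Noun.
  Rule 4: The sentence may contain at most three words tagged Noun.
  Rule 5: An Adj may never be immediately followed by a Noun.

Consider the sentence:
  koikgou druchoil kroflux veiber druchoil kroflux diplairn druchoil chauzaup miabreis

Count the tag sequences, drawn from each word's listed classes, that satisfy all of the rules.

2

Candidates per position — 1:koikgou {Conj,Det}; 2:druchoil {Adv}; 3:kroflux {Adj,Noun}; 4:veiber {Conj,Det}; 5:druchoil {Adv}; 6:kroflux {Adj,Noun}; 7:diplairn {Adj}; 8:druchoil {Adv}; 9:chauzaup {Conj,Noun}; 10:miabreis {Noun}.
There are 32 candidate sequences in total.
The sequences that satisfy every rule: Conj Adv Adj Conj Adv Adj Adj Adv Noun Noun; Conj Adv Adj Conj Adv Noun Adj Adv Noun Noun.
Count = 2.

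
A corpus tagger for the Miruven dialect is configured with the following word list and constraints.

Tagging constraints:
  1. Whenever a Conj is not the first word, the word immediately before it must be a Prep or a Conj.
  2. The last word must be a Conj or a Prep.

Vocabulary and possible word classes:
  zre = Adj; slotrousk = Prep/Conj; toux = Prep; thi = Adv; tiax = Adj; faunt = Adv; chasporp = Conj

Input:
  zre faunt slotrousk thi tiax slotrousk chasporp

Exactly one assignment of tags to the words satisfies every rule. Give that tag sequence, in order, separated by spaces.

Candidates per position — 1:zre {Adj}; 2:faunt {Adv}; 3:slotrousk {Prep,Conj}; 4:thi {Adv}; 5:tiax {Adj}; 6:slotrousk {Prep,Conj}; 7:chasporp {Conj}.
Position 3: Conj is ruled out by rule 1; that leaves Prep.
Position 6: Conj is ruled out by rule 1; that leaves Prep.
The only consistent sequence is: Adj Adv Prep Adv Adj Prep Conj.
Rule-by-rule: rule 1 satisfied; rule 2 satisfied.

Adj Adv Prep Adv Adj Prep Conj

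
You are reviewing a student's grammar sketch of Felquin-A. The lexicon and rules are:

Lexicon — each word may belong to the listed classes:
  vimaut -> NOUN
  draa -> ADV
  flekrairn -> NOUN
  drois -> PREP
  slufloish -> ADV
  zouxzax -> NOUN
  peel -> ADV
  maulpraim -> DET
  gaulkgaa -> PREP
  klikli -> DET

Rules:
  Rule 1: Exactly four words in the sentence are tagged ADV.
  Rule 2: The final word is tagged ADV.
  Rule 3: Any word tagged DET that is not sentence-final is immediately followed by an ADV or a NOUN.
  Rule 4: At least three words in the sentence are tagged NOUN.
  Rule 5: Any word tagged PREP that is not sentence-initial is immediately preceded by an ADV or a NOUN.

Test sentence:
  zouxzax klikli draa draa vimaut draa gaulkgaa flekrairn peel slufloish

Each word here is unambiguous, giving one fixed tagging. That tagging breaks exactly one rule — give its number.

Fixed tagging: NOUN DET ADV ADV NOUN ADV PREP NOUN ADV ADV.
Checking each rule: R1 fail, R2 pass, R3 pass, R4 pass, R5 pass.
Only rule 1 fails.

1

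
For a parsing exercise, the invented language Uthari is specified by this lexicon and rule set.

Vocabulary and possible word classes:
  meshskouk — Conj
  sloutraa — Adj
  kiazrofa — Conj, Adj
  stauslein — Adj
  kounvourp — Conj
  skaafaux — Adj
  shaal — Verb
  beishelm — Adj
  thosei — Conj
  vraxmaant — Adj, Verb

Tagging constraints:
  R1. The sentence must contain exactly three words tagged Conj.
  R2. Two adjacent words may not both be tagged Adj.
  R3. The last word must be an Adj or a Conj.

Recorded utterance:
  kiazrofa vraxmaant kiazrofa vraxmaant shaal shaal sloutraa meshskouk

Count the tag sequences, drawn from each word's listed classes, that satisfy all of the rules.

4

Candidates per position — 1:kiazrofa {Conj,Adj}; 2:vraxmaant {Adj,Verb}; 3:kiazrofa {Conj,Adj}; 4:vraxmaant {Adj,Verb}; 5:shaal {Verb}; 6:shaal {Verb}; 7:sloutraa {Adj}; 8:meshskouk {Conj}.
There are 16 candidate sequences in total.
The sequences that satisfy every rule: Conj Adj Conj Adj Verb Verb Adj Conj; Conj Adj Conj Verb Verb Verb Adj Conj; Conj Verb Conj Adj Verb Verb Adj Conj; Conj Verb Conj Verb Verb Verb Adj Conj.
Count = 4.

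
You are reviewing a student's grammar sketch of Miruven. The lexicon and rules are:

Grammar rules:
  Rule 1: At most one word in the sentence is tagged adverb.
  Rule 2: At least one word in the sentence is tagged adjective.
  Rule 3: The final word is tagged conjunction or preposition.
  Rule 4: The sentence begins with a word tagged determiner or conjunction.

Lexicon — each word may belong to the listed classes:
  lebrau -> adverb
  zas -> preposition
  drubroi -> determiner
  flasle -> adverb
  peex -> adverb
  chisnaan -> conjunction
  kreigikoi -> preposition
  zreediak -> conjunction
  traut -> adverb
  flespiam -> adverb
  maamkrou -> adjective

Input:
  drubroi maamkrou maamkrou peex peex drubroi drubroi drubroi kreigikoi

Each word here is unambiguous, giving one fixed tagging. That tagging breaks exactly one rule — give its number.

Fixed tagging: determiner adjective adjective adverb adverb determiner determiner determiner preposition.
Applying the rules: R1 fails, R2 ok, R3 ok, R4 ok.
Only rule 1 fails.

1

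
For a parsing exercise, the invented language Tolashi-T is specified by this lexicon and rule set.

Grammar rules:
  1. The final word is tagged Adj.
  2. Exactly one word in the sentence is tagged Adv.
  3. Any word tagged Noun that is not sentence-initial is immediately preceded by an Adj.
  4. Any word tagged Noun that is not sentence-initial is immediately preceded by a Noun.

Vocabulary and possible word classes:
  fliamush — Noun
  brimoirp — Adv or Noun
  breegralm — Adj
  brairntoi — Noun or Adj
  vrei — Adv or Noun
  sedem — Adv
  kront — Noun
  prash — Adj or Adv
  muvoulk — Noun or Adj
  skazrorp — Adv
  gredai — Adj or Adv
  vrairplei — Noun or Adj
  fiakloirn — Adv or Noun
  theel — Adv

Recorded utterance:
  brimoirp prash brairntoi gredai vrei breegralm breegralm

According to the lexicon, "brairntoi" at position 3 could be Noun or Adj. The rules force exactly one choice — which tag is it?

Candidates per position — 1:brimoirp {Adv,Noun}; 2:prash {Adj,Adv}; 3:brairntoi {Noun,Adj}; 4:gredai {Adj,Adv}; 5:vrei {Adv,Noun}; 6:breegralm {Adj}; 7:breegralm {Adj}.
Position 3: tagging it Noun would leave rule 4 unsatisfiable, so it must be Adj.
Position 5: tagging it Noun would leave rule 4 unsatisfiable, so it must be Adv.
Position 1: tagging it Adv would leave rule 2 unsatisfiable, so it must be Noun.
Position 2: tagging it Adv would leave rule 2 unsatisfiable, so it must be Adj.
Position 4: tagging it Adv would leave rule 2 unsatisfiable, so it must be Adj.
The unique satisfying tagging is: Noun Adj Adj Adj Adv Adj Adj.
Check: rule 1 ✓; rule 2 ✓; rule 3 ✓; rule 4 ✓.

Adj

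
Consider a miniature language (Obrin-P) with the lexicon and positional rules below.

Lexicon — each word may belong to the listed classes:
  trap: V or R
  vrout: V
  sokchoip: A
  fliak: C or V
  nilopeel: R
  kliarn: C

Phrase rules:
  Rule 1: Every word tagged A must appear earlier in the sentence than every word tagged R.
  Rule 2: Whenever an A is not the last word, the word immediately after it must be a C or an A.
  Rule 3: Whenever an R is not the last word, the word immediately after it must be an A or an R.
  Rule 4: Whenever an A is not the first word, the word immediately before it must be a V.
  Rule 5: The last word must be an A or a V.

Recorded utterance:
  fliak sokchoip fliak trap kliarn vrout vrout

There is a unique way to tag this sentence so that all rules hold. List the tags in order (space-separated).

Candidates per position — 1:fliak {C,V}; 2:sokchoip {A}; 3:fliak {C,V}; 4:trap {V,R}; 5:kliarn {C}; 6:vrout {V}; 7:vrout {V}.
Word 1 cannot be C — rule 4 would then fail for every completion. It is V.
Word 3 cannot be V — rule 2 would then fail for every completion. It is C.
Word 4 cannot be R — rule 3 would then fail for every completion. It is V.
So the tagging must be: V A C V C V V.
Checking: rule 1 satisfied; rule 2 satisfied; rule 3 satisfied; rule 4 satisfied; rule 5 satisfied.

V A C V C V V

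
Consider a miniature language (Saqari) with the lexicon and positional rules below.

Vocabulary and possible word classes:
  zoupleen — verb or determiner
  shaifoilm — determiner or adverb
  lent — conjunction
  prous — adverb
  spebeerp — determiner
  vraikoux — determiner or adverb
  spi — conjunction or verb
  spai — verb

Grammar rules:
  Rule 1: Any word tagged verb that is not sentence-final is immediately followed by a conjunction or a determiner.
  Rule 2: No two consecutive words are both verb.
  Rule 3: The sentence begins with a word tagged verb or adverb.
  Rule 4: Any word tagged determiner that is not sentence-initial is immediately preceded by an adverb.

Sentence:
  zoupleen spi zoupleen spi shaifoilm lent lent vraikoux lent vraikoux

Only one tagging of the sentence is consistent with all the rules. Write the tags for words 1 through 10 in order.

verb conjunction verb conjunction adverb conjunction conjunction adverb conjunction adverb

Candidates per position — 1:zoupleen {verb,determiner}; 2:spi {conjunction,verb}; 3:zoupleen {verb,determiner}; 4:spi {conjunction,verb}; 5:shaifoilm {determiner,adverb}; 6:lent {conjunction}; 7:lent {conjunction}; 8:vraikoux {determiner,adverb}; 9:lent {conjunction}; 10:vraikoux {determiner,adverb}.
If word 1 were determiner, no tagging could satisfy rule 3; so word 1 is verb.
If word 2 were verb, no tagging could satisfy rule 1; so word 2 is conjunction.
If word 3 were determiner, no tagging could satisfy rule 4; so word 3 is verb.
If word 4 were verb, no tagging could satisfy rule 1; so word 4 is conjunction.
If word 5 were determiner, no tagging could satisfy rule 4; so word 5 is adverb.
If word 8 were determiner, no tagging could satisfy rule 4; so word 8 is adverb.
If word 10 were determiner, no tagging could satisfy rule 4; so word 10 is adverb.
The only consistent sequence is: verb conjunction verb conjunction adverb conjunction conjunction adverb conjunction adverb.
Checking: rule 1 holds; rule 2 holds; rule 3 holds; rule 4 holds.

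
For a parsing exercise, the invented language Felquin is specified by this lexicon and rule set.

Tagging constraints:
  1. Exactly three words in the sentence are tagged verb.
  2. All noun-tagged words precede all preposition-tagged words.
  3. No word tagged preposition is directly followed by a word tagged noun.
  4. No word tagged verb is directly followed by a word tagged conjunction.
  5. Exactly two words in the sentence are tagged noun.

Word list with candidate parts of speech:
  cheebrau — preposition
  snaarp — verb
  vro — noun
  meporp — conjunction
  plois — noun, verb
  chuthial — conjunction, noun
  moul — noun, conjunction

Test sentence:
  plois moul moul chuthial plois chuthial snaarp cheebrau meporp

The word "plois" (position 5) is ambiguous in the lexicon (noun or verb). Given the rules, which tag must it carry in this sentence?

Candidates per position — 1:plois {noun,verb}; 2:moul {noun,conjunction}; 3:moul {noun,conjunction}; 4:chuthial {conjunction,noun}; 5:plois {noun,verb}; 6:chuthial {conjunction,noun}; 7:snaarp {verb}; 8:cheebrau {preposition}; 9:meporp {conjunction}.
Position 1: noun is ruled out by rule 1; that leaves verb.
Position 2: conjunction is ruled out by rule 4; that leaves noun.
Position 5: noun is ruled out by rule 1; that leaves verb.
Position 6: conjunction is ruled out by rule 4; that leaves noun.
Position 3: noun is ruled out by rule 5; that leaves conjunction.
Position 4: noun is ruled out by rule 5; that leaves conjunction.
The unique satisfying tagging is: verb noun conjunction conjunction verb noun verb preposition conjunction.
Check: rule 1 holds; rule 2 holds; rule 3 holds; rule 4 holds; rule 5 holds.

verb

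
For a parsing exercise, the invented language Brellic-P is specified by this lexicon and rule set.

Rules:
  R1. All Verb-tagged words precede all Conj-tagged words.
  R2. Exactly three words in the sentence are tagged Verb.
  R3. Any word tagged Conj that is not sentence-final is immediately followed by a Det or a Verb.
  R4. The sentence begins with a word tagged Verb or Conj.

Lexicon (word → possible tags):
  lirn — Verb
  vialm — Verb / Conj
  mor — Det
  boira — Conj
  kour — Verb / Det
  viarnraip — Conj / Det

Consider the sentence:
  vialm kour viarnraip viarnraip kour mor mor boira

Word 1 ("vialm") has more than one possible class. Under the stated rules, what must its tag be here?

Candidates per position — 1:vialm {Verb,Conj}; 2:kour {Verb,Det}; 3:viarnraip {Conj,Det}; 4:viarnraip {Conj,Det}; 5:kour {Verb,Det}; 6:mor {Det}; 7:mor {Det}; 8:boira {Conj}.
At position 1, choosing Conj makes rule 2 impossible to satisfy; hence Verb.
At position 2, choosing Det makes rule 2 impossible to satisfy; hence Verb.
At position 5, choosing Det makes rule 2 impossible to satisfy; hence Verb.
At position 3, choosing Conj makes rule 1 impossible to satisfy; hence Det.
At position 4, choosing Conj makes rule 1 impossible to satisfy; hence Det.
The only consistent sequence is: Verb Verb Det Det Verb Det Det Conj.
Verifying each rule — rule 1 satisfied; rule 2 satisfied; rule 3 satisfied; rule 4 satisfied.

Verb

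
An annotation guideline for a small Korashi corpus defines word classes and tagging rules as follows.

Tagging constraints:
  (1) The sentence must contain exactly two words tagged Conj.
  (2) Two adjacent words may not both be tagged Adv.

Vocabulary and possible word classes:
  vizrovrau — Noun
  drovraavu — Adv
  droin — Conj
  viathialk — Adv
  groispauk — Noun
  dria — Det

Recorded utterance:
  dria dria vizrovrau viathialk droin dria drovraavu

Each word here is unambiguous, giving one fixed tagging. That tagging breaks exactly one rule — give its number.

Fixed tagging: Det Det Noun Adv Conj Det Adv.
Rule check: R1 ✗, R2 ✓.
Only rule 1 fails.

1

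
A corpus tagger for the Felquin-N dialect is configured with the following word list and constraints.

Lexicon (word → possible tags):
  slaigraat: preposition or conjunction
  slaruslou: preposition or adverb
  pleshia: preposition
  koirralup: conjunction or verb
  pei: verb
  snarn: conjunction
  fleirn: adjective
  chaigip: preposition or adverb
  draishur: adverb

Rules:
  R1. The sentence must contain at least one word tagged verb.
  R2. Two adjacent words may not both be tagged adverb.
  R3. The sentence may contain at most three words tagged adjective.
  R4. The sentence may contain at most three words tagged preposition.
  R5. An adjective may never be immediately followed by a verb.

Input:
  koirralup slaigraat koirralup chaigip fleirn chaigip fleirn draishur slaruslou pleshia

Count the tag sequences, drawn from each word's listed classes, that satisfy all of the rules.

Candidates per position — 1:koirralup {conjunction,verb}; 2:slaigraat {preposition,conjunction}; 3:koirralup {conjunction,verb}; 4:chaigip {preposition,adverb}; 5:fleirn {adjective}; 6:chaigip {preposition,adverb}; 7:fleirn {adjective}; 8:draishur {adverb}; 9:slaruslou {preposition,adverb}; 10:pleshia {preposition}.
There are 64 candidate sequences in total.
Checking each against the rules leaves 12 sequences.
Count = 12.

12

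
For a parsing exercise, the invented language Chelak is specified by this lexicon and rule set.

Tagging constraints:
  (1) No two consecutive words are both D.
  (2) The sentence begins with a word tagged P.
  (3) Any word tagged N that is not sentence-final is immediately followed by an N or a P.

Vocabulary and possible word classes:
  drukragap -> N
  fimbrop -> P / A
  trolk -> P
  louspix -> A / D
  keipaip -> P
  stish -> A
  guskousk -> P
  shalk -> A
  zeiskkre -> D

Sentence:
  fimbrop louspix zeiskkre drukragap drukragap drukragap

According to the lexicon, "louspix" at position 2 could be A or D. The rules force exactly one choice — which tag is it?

Candidates per position — 1:fimbrop {P,A}; 2:louspix {A,D}; 3:zeiskkre {D}; 4:drukragap {N}; 5:drukragap {N}; 6:drukragap {N}.
Position 1: tagging it A would leave rule 2 unsatisfiable, so it must be P.
Position 2: tagging it D would leave rule 1 unsatisfiable, so it must be A.
That leaves exactly one tagging: P A D N N N.
Checking: rule 1 ok; rule 2 ok; rule 3 ok.

A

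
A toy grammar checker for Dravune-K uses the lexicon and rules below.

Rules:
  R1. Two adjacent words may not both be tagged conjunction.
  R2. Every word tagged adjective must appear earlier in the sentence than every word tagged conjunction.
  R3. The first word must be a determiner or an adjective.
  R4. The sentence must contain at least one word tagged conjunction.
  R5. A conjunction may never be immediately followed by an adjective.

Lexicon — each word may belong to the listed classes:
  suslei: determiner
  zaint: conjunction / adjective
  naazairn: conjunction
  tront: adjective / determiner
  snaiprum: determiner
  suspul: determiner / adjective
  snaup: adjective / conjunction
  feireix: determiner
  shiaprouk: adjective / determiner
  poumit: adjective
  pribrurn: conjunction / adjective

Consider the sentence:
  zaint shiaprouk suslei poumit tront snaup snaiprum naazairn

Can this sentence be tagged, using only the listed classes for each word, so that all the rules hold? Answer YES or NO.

YES

Candidates per position — 1:zaint {conjunction,adjective}; 2:shiaprouk {adjective,determiner}; 3:suslei {determiner}; 4:poumit {adjective}; 5:tront {adjective,determiner}; 6:snaup {adjective,conjunction}; 7:snaiprum {determiner}; 8:naazairn {conjunction}.
One satisfying assignment: adjective determiner determiner adjective determiner conjunction determiner conjunction.
Rule-by-rule: rule 1 holds; rule 2 holds; rule 3 holds; rule 4 holds; rule 5 holds.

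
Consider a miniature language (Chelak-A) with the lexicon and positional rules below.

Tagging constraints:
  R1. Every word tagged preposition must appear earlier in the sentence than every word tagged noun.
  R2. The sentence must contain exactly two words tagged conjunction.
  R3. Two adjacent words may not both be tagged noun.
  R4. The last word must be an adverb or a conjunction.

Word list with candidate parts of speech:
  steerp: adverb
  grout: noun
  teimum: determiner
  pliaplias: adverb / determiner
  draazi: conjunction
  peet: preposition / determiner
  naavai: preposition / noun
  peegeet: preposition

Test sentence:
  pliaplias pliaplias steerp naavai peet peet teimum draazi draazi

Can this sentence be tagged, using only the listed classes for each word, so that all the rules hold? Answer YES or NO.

Candidates per position — 1:pliaplias {adverb,determiner}; 2:pliaplias {adverb,determiner}; 3:steerp {adverb}; 4:naavai {preposition,noun}; 5:peet {preposition,determiner}; 6:peet {preposition,determiner}; 7:teimum {determiner}; 8:draazi {conjunction}; 9:draazi {conjunction}.
One satisfying assignment: determiner determiner adverb preposition preposition determiner determiner conjunction conjunction.
Check: rule 1 ✓; rule 2 ✓; rule 3 ✓; rule 4 ✓.

YES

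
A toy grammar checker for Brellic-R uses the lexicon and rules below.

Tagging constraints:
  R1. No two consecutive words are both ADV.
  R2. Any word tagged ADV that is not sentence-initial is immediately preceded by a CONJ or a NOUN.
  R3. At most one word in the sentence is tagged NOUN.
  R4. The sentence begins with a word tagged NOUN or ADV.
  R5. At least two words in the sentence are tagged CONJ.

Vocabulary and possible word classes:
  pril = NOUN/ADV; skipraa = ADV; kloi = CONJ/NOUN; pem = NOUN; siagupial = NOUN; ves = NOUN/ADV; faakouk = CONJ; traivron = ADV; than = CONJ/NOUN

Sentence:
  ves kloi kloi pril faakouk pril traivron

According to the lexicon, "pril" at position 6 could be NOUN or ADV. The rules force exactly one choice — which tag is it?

Candidates per position — 1:ves {NOUN,ADV}; 2:kloi {CONJ,NOUN}; 3:kloi {CONJ,NOUN}; 4:pril {NOUN,ADV}; 5:faakouk {CONJ}; 6:pril {NOUN,ADV}; 7:traivron {ADV}.
Word 6 cannot be ADV — rule 1 would then fail for every completion. It is NOUN.
Word 1 cannot be NOUN — rule 3 would then fail for every completion. It is ADV.
Word 2 cannot be NOUN — rule 3 would then fail for every completion. It is CONJ.
Word 3 cannot be NOUN — rule 3 would then fail for every completion. It is CONJ.
Word 4 cannot be NOUN — rule 3 would then fail for every completion. It is ADV.
That leaves exactly one tagging: ADV CONJ CONJ ADV CONJ NOUN ADV.
Rule-by-rule: rule 1 ✓; rule 2 ✓; rule 3 ✓; rule 4 ✓; rule 5 ✓.

NOUN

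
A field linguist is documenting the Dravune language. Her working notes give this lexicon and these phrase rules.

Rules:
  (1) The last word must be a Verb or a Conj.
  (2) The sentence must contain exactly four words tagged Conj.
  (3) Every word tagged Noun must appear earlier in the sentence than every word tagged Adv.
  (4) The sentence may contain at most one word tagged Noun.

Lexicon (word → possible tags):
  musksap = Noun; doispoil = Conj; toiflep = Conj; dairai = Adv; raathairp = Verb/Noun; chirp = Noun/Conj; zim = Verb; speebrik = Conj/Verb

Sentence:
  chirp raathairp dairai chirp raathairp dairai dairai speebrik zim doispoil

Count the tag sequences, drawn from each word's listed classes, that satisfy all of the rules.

2

Candidates per position — 1:chirp {Noun,Conj}; 2:raathairp {Verb,Noun}; 3:dairai {Adv}; 4:chirp {Noun,Conj}; 5:raathairp {Verb,Noun}; 6:dairai {Adv}; 7:dairai {Adv}; 8:speebrik {Conj,Verb}; 9:zim {Verb}; 10:doispoil {Conj}.
There are 32 candidate sequences in total.
The sequences that satisfy every rule: Conj Verb Adv Conj Verb Adv Adv Conj Verb Conj; Conj Noun Adv Conj Verb Adv Adv Conj Verb Conj.
Count = 2.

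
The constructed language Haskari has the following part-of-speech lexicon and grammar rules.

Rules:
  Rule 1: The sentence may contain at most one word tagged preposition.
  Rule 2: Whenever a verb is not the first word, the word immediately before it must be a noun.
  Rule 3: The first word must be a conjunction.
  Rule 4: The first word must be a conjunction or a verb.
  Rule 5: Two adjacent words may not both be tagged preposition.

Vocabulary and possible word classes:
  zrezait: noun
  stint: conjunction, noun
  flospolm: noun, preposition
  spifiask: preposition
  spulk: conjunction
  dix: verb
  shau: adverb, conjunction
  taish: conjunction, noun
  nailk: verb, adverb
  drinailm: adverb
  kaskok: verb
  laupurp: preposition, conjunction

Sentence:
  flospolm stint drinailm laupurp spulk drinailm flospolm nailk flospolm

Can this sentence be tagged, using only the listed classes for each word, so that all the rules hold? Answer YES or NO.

Candidates per position — 1:flospolm {noun,preposition}; 2:stint {conjunction,noun}; 3:drinailm {adverb}; 4:laupurp {preposition,conjunction}; 5:spulk {conjunction}; 6:drinailm {adverb}; 7:flospolm {noun,preposition}; 8:nailk {verb,adverb}; 9:flospolm {noun,preposition}.
Rule 3 cannot be satisfied by any choice of tags from the lexicon.
So there is no consistent tagging.

NO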